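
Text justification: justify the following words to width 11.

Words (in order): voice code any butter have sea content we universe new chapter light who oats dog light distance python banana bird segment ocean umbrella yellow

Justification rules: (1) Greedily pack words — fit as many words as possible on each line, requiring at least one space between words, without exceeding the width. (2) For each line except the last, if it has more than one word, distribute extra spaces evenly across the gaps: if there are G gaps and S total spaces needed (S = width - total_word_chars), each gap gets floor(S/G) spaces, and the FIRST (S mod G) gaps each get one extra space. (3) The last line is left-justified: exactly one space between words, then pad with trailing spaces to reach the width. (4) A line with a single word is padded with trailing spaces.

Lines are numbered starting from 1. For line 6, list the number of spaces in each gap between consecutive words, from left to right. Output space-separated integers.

Answer: 1

Derivation:
Line 1: ['voice', 'code'] (min_width=10, slack=1)
Line 2: ['any', 'butter'] (min_width=10, slack=1)
Line 3: ['have', 'sea'] (min_width=8, slack=3)
Line 4: ['content', 'we'] (min_width=10, slack=1)
Line 5: ['universe'] (min_width=8, slack=3)
Line 6: ['new', 'chapter'] (min_width=11, slack=0)
Line 7: ['light', 'who'] (min_width=9, slack=2)
Line 8: ['oats', 'dog'] (min_width=8, slack=3)
Line 9: ['light'] (min_width=5, slack=6)
Line 10: ['distance'] (min_width=8, slack=3)
Line 11: ['python'] (min_width=6, slack=5)
Line 12: ['banana', 'bird'] (min_width=11, slack=0)
Line 13: ['segment'] (min_width=7, slack=4)
Line 14: ['ocean'] (min_width=5, slack=6)
Line 15: ['umbrella'] (min_width=8, slack=3)
Line 16: ['yellow'] (min_width=6, slack=5)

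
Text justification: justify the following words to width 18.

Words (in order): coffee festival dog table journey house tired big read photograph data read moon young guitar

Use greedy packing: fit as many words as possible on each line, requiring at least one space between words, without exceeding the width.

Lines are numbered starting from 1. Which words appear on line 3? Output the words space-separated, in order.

Answer: house tired big

Derivation:
Line 1: ['coffee', 'festival'] (min_width=15, slack=3)
Line 2: ['dog', 'table', 'journey'] (min_width=17, slack=1)
Line 3: ['house', 'tired', 'big'] (min_width=15, slack=3)
Line 4: ['read', 'photograph'] (min_width=15, slack=3)
Line 5: ['data', 'read', 'moon'] (min_width=14, slack=4)
Line 6: ['young', 'guitar'] (min_width=12, slack=6)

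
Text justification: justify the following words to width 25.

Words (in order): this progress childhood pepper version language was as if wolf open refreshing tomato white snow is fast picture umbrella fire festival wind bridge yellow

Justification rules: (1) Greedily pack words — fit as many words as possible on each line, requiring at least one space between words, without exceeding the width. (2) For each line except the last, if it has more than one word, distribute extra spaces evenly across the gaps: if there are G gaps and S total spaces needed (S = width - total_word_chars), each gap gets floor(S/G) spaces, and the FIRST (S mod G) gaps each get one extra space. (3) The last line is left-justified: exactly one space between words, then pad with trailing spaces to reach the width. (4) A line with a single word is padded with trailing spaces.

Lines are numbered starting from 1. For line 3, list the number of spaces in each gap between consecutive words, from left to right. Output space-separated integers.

Line 1: ['this', 'progress', 'childhood'] (min_width=23, slack=2)
Line 2: ['pepper', 'version', 'language'] (min_width=23, slack=2)
Line 3: ['was', 'as', 'if', 'wolf', 'open'] (min_width=19, slack=6)
Line 4: ['refreshing', 'tomato', 'white'] (min_width=23, slack=2)
Line 5: ['snow', 'is', 'fast', 'picture'] (min_width=20, slack=5)
Line 6: ['umbrella', 'fire', 'festival'] (min_width=22, slack=3)
Line 7: ['wind', 'bridge', 'yellow'] (min_width=18, slack=7)

Answer: 3 3 2 2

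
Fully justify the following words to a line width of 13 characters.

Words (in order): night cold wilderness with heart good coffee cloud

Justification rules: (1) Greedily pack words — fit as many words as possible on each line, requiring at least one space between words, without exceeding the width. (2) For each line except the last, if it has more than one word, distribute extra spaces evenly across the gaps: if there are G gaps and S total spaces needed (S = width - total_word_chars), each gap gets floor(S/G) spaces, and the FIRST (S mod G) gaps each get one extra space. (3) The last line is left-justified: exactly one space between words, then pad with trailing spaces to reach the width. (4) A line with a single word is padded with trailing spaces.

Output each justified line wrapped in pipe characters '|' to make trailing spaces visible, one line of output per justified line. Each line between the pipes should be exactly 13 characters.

Answer: |night    cold|
|wilderness   |
|with    heart|
|good   coffee|
|cloud        |

Derivation:
Line 1: ['night', 'cold'] (min_width=10, slack=3)
Line 2: ['wilderness'] (min_width=10, slack=3)
Line 3: ['with', 'heart'] (min_width=10, slack=3)
Line 4: ['good', 'coffee'] (min_width=11, slack=2)
Line 5: ['cloud'] (min_width=5, slack=8)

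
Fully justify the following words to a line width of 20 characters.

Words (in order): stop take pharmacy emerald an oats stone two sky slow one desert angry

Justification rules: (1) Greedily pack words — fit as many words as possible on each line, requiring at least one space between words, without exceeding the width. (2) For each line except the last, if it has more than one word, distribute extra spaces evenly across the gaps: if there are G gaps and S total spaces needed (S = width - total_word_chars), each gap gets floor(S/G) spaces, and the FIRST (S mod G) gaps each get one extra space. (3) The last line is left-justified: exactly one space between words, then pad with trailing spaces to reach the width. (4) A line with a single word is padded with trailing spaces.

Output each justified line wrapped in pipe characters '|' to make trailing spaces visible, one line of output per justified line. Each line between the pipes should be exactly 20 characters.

Answer: |stop  take  pharmacy|
|emerald    an   oats|
|stone  two  sky slow|
|one desert angry    |

Derivation:
Line 1: ['stop', 'take', 'pharmacy'] (min_width=18, slack=2)
Line 2: ['emerald', 'an', 'oats'] (min_width=15, slack=5)
Line 3: ['stone', 'two', 'sky', 'slow'] (min_width=18, slack=2)
Line 4: ['one', 'desert', 'angry'] (min_width=16, slack=4)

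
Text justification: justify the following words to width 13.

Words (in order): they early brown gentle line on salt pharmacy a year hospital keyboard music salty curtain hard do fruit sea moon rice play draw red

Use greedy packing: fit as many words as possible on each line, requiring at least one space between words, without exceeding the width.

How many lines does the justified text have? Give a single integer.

Line 1: ['they', 'early'] (min_width=10, slack=3)
Line 2: ['brown', 'gentle'] (min_width=12, slack=1)
Line 3: ['line', 'on', 'salt'] (min_width=12, slack=1)
Line 4: ['pharmacy', 'a'] (min_width=10, slack=3)
Line 5: ['year', 'hospital'] (min_width=13, slack=0)
Line 6: ['keyboard'] (min_width=8, slack=5)
Line 7: ['music', 'salty'] (min_width=11, slack=2)
Line 8: ['curtain', 'hard'] (min_width=12, slack=1)
Line 9: ['do', 'fruit', 'sea'] (min_width=12, slack=1)
Line 10: ['moon', 'rice'] (min_width=9, slack=4)
Line 11: ['play', 'draw', 'red'] (min_width=13, slack=0)
Total lines: 11

Answer: 11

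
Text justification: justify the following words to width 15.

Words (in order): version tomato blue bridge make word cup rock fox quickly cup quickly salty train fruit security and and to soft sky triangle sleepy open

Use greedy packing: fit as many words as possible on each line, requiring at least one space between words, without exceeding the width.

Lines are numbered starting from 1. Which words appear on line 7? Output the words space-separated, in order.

Answer: train fruit

Derivation:
Line 1: ['version', 'tomato'] (min_width=14, slack=1)
Line 2: ['blue', 'bridge'] (min_width=11, slack=4)
Line 3: ['make', 'word', 'cup'] (min_width=13, slack=2)
Line 4: ['rock', 'fox'] (min_width=8, slack=7)
Line 5: ['quickly', 'cup'] (min_width=11, slack=4)
Line 6: ['quickly', 'salty'] (min_width=13, slack=2)
Line 7: ['train', 'fruit'] (min_width=11, slack=4)
Line 8: ['security', 'and'] (min_width=12, slack=3)
Line 9: ['and', 'to', 'soft', 'sky'] (min_width=15, slack=0)
Line 10: ['triangle', 'sleepy'] (min_width=15, slack=0)
Line 11: ['open'] (min_width=4, slack=11)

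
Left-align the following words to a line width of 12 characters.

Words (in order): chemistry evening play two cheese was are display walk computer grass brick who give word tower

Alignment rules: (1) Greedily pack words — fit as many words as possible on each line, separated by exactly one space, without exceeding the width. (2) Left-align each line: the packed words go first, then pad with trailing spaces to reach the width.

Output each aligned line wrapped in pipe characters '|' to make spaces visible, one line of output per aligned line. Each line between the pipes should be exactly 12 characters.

Line 1: ['chemistry'] (min_width=9, slack=3)
Line 2: ['evening', 'play'] (min_width=12, slack=0)
Line 3: ['two', 'cheese'] (min_width=10, slack=2)
Line 4: ['was', 'are'] (min_width=7, slack=5)
Line 5: ['display', 'walk'] (min_width=12, slack=0)
Line 6: ['computer'] (min_width=8, slack=4)
Line 7: ['grass', 'brick'] (min_width=11, slack=1)
Line 8: ['who', 'give'] (min_width=8, slack=4)
Line 9: ['word', 'tower'] (min_width=10, slack=2)

Answer: |chemistry   |
|evening play|
|two cheese  |
|was are     |
|display walk|
|computer    |
|grass brick |
|who give    |
|word tower  |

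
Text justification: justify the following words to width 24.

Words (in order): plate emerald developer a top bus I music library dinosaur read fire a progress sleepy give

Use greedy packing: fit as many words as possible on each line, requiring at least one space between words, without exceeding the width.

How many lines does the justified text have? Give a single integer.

Line 1: ['plate', 'emerald', 'developer'] (min_width=23, slack=1)
Line 2: ['a', 'top', 'bus', 'I', 'music'] (min_width=17, slack=7)
Line 3: ['library', 'dinosaur', 'read'] (min_width=21, slack=3)
Line 4: ['fire', 'a', 'progress', 'sleepy'] (min_width=22, slack=2)
Line 5: ['give'] (min_width=4, slack=20)
Total lines: 5

Answer: 5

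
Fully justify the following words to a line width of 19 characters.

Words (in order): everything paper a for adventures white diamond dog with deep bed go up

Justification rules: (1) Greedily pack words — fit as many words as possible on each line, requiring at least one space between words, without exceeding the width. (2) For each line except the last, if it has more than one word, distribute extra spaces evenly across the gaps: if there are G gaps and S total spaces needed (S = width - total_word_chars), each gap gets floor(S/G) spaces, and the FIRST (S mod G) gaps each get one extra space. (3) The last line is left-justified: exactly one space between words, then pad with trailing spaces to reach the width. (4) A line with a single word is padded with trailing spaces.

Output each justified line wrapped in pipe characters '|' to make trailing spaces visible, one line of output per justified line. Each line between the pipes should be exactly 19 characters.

Line 1: ['everything', 'paper', 'a'] (min_width=18, slack=1)
Line 2: ['for', 'adventures'] (min_width=14, slack=5)
Line 3: ['white', 'diamond', 'dog'] (min_width=17, slack=2)
Line 4: ['with', 'deep', 'bed', 'go', 'up'] (min_width=19, slack=0)

Answer: |everything  paper a|
|for      adventures|
|white  diamond  dog|
|with deep bed go up|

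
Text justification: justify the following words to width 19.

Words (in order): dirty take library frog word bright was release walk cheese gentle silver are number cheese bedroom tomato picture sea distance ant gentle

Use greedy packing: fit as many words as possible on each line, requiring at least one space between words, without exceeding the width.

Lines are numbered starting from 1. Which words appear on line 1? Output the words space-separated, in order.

Answer: dirty take library

Derivation:
Line 1: ['dirty', 'take', 'library'] (min_width=18, slack=1)
Line 2: ['frog', 'word', 'bright'] (min_width=16, slack=3)
Line 3: ['was', 'release', 'walk'] (min_width=16, slack=3)
Line 4: ['cheese', 'gentle'] (min_width=13, slack=6)
Line 5: ['silver', 'are', 'number'] (min_width=17, slack=2)
Line 6: ['cheese', 'bedroom'] (min_width=14, slack=5)
Line 7: ['tomato', 'picture', 'sea'] (min_width=18, slack=1)
Line 8: ['distance', 'ant', 'gentle'] (min_width=19, slack=0)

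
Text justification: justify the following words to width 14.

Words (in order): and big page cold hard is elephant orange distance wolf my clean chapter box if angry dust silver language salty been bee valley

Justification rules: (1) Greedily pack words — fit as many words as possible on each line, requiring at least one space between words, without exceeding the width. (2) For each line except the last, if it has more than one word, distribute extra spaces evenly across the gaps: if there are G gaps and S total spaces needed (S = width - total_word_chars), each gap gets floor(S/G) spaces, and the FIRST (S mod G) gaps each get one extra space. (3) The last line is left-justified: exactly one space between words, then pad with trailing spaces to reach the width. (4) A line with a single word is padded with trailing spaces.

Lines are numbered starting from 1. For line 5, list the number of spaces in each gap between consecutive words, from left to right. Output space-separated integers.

Line 1: ['and', 'big', 'page'] (min_width=12, slack=2)
Line 2: ['cold', 'hard', 'is'] (min_width=12, slack=2)
Line 3: ['elephant'] (min_width=8, slack=6)
Line 4: ['orange'] (min_width=6, slack=8)
Line 5: ['distance', 'wolf'] (min_width=13, slack=1)
Line 6: ['my', 'clean'] (min_width=8, slack=6)
Line 7: ['chapter', 'box', 'if'] (min_width=14, slack=0)
Line 8: ['angry', 'dust'] (min_width=10, slack=4)
Line 9: ['silver'] (min_width=6, slack=8)
Line 10: ['language', 'salty'] (min_width=14, slack=0)
Line 11: ['been', 'bee'] (min_width=8, slack=6)
Line 12: ['valley'] (min_width=6, slack=8)

Answer: 2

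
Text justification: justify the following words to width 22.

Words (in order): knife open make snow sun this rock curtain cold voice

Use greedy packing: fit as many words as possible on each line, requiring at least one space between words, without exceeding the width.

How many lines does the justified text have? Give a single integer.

Line 1: ['knife', 'open', 'make', 'snow'] (min_width=20, slack=2)
Line 2: ['sun', 'this', 'rock', 'curtain'] (min_width=21, slack=1)
Line 3: ['cold', 'voice'] (min_width=10, slack=12)
Total lines: 3

Answer: 3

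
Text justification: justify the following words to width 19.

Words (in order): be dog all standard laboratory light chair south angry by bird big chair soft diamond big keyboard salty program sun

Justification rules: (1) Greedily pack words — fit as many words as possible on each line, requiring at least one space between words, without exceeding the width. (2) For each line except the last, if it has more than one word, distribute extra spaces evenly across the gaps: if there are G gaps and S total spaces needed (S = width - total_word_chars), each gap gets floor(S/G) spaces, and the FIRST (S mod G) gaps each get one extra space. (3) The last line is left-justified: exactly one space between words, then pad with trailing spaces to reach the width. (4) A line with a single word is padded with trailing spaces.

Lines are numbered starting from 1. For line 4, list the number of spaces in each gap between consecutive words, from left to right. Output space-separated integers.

Answer: 2 2 1

Derivation:
Line 1: ['be', 'dog', 'all', 'standard'] (min_width=19, slack=0)
Line 2: ['laboratory', 'light'] (min_width=16, slack=3)
Line 3: ['chair', 'south', 'angry'] (min_width=17, slack=2)
Line 4: ['by', 'bird', 'big', 'chair'] (min_width=17, slack=2)
Line 5: ['soft', 'diamond', 'big'] (min_width=16, slack=3)
Line 6: ['keyboard', 'salty'] (min_width=14, slack=5)
Line 7: ['program', 'sun'] (min_width=11, slack=8)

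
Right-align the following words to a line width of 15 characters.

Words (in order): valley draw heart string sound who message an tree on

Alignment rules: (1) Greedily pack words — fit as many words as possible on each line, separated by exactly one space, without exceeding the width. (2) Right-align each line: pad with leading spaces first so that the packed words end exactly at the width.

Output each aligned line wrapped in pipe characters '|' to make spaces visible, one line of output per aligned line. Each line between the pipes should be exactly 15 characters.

Answer: |    valley draw|
|   heart string|
|      sound who|
|message an tree|
|             on|

Derivation:
Line 1: ['valley', 'draw'] (min_width=11, slack=4)
Line 2: ['heart', 'string'] (min_width=12, slack=3)
Line 3: ['sound', 'who'] (min_width=9, slack=6)
Line 4: ['message', 'an', 'tree'] (min_width=15, slack=0)
Line 5: ['on'] (min_width=2, slack=13)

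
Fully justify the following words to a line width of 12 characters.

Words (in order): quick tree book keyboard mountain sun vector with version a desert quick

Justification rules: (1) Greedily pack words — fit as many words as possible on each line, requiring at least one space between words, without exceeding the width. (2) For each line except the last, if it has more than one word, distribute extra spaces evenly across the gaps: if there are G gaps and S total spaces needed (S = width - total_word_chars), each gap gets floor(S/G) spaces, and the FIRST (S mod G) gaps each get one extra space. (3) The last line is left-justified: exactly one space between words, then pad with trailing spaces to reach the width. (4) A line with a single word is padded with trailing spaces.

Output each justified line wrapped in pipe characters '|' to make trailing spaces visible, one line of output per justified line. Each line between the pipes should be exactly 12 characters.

Answer: |quick   tree|
|book        |
|keyboard    |
|mountain sun|
|vector  with|
|version    a|
|desert quick|

Derivation:
Line 1: ['quick', 'tree'] (min_width=10, slack=2)
Line 2: ['book'] (min_width=4, slack=8)
Line 3: ['keyboard'] (min_width=8, slack=4)
Line 4: ['mountain', 'sun'] (min_width=12, slack=0)
Line 5: ['vector', 'with'] (min_width=11, slack=1)
Line 6: ['version', 'a'] (min_width=9, slack=3)
Line 7: ['desert', 'quick'] (min_width=12, slack=0)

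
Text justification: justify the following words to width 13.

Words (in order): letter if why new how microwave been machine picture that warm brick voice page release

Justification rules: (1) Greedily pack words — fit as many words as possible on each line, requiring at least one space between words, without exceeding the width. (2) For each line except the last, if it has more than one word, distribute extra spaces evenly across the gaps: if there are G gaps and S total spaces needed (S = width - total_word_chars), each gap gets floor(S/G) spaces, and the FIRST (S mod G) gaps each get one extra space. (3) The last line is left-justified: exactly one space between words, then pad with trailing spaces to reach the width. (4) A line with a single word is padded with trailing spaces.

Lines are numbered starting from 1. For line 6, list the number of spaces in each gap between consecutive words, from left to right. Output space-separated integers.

Answer: 4

Derivation:
Line 1: ['letter', 'if', 'why'] (min_width=13, slack=0)
Line 2: ['new', 'how'] (min_width=7, slack=6)
Line 3: ['microwave'] (min_width=9, slack=4)
Line 4: ['been', 'machine'] (min_width=12, slack=1)
Line 5: ['picture', 'that'] (min_width=12, slack=1)
Line 6: ['warm', 'brick'] (min_width=10, slack=3)
Line 7: ['voice', 'page'] (min_width=10, slack=3)
Line 8: ['release'] (min_width=7, slack=6)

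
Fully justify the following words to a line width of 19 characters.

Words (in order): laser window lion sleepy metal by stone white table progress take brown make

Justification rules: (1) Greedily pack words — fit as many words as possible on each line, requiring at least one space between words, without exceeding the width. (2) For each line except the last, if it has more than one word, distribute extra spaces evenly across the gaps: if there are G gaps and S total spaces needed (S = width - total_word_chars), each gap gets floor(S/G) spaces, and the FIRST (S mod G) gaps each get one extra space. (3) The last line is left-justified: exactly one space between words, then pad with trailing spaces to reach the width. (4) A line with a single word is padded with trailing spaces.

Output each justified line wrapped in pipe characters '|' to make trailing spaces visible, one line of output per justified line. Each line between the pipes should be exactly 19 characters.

Line 1: ['laser', 'window', 'lion'] (min_width=17, slack=2)
Line 2: ['sleepy', 'metal', 'by'] (min_width=15, slack=4)
Line 3: ['stone', 'white', 'table'] (min_width=17, slack=2)
Line 4: ['progress', 'take', 'brown'] (min_width=19, slack=0)
Line 5: ['make'] (min_width=4, slack=15)

Answer: |laser  window  lion|
|sleepy   metal   by|
|stone  white  table|
|progress take brown|
|make               |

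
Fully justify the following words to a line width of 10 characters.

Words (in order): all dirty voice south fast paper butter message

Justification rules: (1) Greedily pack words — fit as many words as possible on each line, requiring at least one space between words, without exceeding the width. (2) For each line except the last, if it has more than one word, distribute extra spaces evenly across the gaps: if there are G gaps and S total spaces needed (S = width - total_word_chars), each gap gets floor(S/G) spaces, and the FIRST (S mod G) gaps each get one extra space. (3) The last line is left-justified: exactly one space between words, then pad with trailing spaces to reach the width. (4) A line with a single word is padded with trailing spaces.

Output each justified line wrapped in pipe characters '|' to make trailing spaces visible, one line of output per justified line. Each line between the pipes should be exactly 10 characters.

Answer: |all  dirty|
|voice     |
|south fast|
|paper     |
|butter    |
|message   |

Derivation:
Line 1: ['all', 'dirty'] (min_width=9, slack=1)
Line 2: ['voice'] (min_width=5, slack=5)
Line 3: ['south', 'fast'] (min_width=10, slack=0)
Line 4: ['paper'] (min_width=5, slack=5)
Line 5: ['butter'] (min_width=6, slack=4)
Line 6: ['message'] (min_width=7, slack=3)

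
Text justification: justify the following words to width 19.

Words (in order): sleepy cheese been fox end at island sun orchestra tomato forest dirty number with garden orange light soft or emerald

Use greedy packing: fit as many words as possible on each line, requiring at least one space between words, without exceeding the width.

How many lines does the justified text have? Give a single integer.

Answer: 7

Derivation:
Line 1: ['sleepy', 'cheese', 'been'] (min_width=18, slack=1)
Line 2: ['fox', 'end', 'at', 'island'] (min_width=17, slack=2)
Line 3: ['sun', 'orchestra'] (min_width=13, slack=6)
Line 4: ['tomato', 'forest', 'dirty'] (min_width=19, slack=0)
Line 5: ['number', 'with', 'garden'] (min_width=18, slack=1)
Line 6: ['orange', 'light', 'soft'] (min_width=17, slack=2)
Line 7: ['or', 'emerald'] (min_width=10, slack=9)
Total lines: 7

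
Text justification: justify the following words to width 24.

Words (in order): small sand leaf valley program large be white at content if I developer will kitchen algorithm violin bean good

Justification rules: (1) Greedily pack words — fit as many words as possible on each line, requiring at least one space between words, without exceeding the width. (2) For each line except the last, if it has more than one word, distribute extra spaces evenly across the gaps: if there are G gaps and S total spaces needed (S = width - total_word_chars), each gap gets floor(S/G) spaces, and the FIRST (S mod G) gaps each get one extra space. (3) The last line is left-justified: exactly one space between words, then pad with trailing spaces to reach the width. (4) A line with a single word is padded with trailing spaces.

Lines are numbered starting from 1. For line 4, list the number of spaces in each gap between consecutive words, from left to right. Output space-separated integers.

Line 1: ['small', 'sand', 'leaf', 'valley'] (min_width=22, slack=2)
Line 2: ['program', 'large', 'be', 'white'] (min_width=22, slack=2)
Line 3: ['at', 'content', 'if', 'I'] (min_width=15, slack=9)
Line 4: ['developer', 'will', 'kitchen'] (min_width=22, slack=2)
Line 5: ['algorithm', 'violin', 'bean'] (min_width=21, slack=3)
Line 6: ['good'] (min_width=4, slack=20)

Answer: 2 2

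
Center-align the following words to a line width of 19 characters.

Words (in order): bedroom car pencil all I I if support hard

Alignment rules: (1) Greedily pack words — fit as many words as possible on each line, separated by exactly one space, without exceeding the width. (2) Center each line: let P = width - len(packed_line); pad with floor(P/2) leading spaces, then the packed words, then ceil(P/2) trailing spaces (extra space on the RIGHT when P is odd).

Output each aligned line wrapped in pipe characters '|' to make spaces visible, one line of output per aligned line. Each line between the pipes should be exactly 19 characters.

Answer: |bedroom car pencil |
|all I I if support |
|       hard        |

Derivation:
Line 1: ['bedroom', 'car', 'pencil'] (min_width=18, slack=1)
Line 2: ['all', 'I', 'I', 'if', 'support'] (min_width=18, slack=1)
Line 3: ['hard'] (min_width=4, slack=15)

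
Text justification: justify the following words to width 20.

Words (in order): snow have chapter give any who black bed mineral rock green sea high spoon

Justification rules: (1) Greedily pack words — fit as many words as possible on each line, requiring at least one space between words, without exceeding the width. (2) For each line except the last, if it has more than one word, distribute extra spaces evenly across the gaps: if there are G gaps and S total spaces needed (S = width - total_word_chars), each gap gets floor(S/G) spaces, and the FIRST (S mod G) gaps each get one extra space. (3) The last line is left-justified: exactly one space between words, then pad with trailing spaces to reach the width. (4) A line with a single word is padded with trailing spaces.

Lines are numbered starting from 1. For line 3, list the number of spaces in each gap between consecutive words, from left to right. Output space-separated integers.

Answer: 3 3

Derivation:
Line 1: ['snow', 'have', 'chapter'] (min_width=17, slack=3)
Line 2: ['give', 'any', 'who', 'black'] (min_width=18, slack=2)
Line 3: ['bed', 'mineral', 'rock'] (min_width=16, slack=4)
Line 4: ['green', 'sea', 'high', 'spoon'] (min_width=20, slack=0)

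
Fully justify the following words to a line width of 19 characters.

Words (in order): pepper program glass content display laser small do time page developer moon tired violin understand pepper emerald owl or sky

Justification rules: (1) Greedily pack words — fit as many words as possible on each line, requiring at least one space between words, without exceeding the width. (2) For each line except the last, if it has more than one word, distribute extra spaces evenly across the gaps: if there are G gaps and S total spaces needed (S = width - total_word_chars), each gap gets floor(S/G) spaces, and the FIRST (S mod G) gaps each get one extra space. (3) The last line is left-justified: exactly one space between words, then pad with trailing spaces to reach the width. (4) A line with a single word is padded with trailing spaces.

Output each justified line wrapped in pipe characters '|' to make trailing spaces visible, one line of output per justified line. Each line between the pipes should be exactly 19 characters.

Answer: |pepper      program|
|glass       content|
|display laser small|
|do     time    page|
|developer      moon|
|tired        violin|
|understand   pepper|
|emerald owl or sky |

Derivation:
Line 1: ['pepper', 'program'] (min_width=14, slack=5)
Line 2: ['glass', 'content'] (min_width=13, slack=6)
Line 3: ['display', 'laser', 'small'] (min_width=19, slack=0)
Line 4: ['do', 'time', 'page'] (min_width=12, slack=7)
Line 5: ['developer', 'moon'] (min_width=14, slack=5)
Line 6: ['tired', 'violin'] (min_width=12, slack=7)
Line 7: ['understand', 'pepper'] (min_width=17, slack=2)
Line 8: ['emerald', 'owl', 'or', 'sky'] (min_width=18, slack=1)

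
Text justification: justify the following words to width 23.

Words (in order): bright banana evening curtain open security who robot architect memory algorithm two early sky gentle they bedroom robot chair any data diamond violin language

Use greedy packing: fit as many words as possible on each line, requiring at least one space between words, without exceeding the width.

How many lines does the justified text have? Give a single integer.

Answer: 8

Derivation:
Line 1: ['bright', 'banana', 'evening'] (min_width=21, slack=2)
Line 2: ['curtain', 'open', 'security'] (min_width=21, slack=2)
Line 3: ['who', 'robot', 'architect'] (min_width=19, slack=4)
Line 4: ['memory', 'algorithm', 'two'] (min_width=20, slack=3)
Line 5: ['early', 'sky', 'gentle', 'they'] (min_width=21, slack=2)
Line 6: ['bedroom', 'robot', 'chair', 'any'] (min_width=23, slack=0)
Line 7: ['data', 'diamond', 'violin'] (min_width=19, slack=4)
Line 8: ['language'] (min_width=8, slack=15)
Total lines: 8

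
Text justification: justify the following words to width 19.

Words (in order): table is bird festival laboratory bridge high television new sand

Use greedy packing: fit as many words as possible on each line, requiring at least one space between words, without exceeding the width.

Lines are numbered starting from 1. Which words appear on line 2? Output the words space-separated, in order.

Answer: festival laboratory

Derivation:
Line 1: ['table', 'is', 'bird'] (min_width=13, slack=6)
Line 2: ['festival', 'laboratory'] (min_width=19, slack=0)
Line 3: ['bridge', 'high'] (min_width=11, slack=8)
Line 4: ['television', 'new', 'sand'] (min_width=19, slack=0)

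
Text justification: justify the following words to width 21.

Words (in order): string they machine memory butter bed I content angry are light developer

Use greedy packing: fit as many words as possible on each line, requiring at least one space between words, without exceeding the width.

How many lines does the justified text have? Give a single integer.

Answer: 4

Derivation:
Line 1: ['string', 'they', 'machine'] (min_width=19, slack=2)
Line 2: ['memory', 'butter', 'bed', 'I'] (min_width=19, slack=2)
Line 3: ['content', 'angry', 'are'] (min_width=17, slack=4)
Line 4: ['light', 'developer'] (min_width=15, slack=6)
Total lines: 4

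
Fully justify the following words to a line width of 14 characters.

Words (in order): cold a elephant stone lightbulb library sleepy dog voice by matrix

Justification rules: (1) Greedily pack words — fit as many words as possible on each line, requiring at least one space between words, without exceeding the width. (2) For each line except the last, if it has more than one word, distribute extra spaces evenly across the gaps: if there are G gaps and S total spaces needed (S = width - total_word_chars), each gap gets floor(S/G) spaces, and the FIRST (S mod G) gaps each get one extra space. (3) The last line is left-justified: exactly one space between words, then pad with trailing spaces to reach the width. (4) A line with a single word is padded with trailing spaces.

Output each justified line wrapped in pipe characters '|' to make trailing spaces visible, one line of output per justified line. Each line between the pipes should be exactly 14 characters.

Answer: |cold         a|
|elephant stone|
|lightbulb     |
|library sleepy|
|dog  voice  by|
|matrix        |

Derivation:
Line 1: ['cold', 'a'] (min_width=6, slack=8)
Line 2: ['elephant', 'stone'] (min_width=14, slack=0)
Line 3: ['lightbulb'] (min_width=9, slack=5)
Line 4: ['library', 'sleepy'] (min_width=14, slack=0)
Line 5: ['dog', 'voice', 'by'] (min_width=12, slack=2)
Line 6: ['matrix'] (min_width=6, slack=8)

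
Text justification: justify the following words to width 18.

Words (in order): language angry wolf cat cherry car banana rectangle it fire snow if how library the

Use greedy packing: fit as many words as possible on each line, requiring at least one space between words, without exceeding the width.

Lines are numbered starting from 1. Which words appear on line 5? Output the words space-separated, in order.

Answer: snow if how

Derivation:
Line 1: ['language', 'angry'] (min_width=14, slack=4)
Line 2: ['wolf', 'cat', 'cherry'] (min_width=15, slack=3)
Line 3: ['car', 'banana'] (min_width=10, slack=8)
Line 4: ['rectangle', 'it', 'fire'] (min_width=17, slack=1)
Line 5: ['snow', 'if', 'how'] (min_width=11, slack=7)
Line 6: ['library', 'the'] (min_width=11, slack=7)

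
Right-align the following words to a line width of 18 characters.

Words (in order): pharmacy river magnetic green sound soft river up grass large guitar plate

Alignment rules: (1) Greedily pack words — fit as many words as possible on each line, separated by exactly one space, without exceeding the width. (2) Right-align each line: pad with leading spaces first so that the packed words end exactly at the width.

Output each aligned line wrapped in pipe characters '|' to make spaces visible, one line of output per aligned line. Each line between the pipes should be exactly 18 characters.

Answer: |    pharmacy river|
|    magnetic green|
|  sound soft river|
|    up grass large|
|      guitar plate|

Derivation:
Line 1: ['pharmacy', 'river'] (min_width=14, slack=4)
Line 2: ['magnetic', 'green'] (min_width=14, slack=4)
Line 3: ['sound', 'soft', 'river'] (min_width=16, slack=2)
Line 4: ['up', 'grass', 'large'] (min_width=14, slack=4)
Line 5: ['guitar', 'plate'] (min_width=12, slack=6)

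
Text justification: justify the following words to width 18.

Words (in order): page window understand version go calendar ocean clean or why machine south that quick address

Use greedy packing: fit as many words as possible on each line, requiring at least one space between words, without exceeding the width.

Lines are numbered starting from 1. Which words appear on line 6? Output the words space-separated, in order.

Line 1: ['page', 'window'] (min_width=11, slack=7)
Line 2: ['understand', 'version'] (min_width=18, slack=0)
Line 3: ['go', 'calendar', 'ocean'] (min_width=17, slack=1)
Line 4: ['clean', 'or', 'why'] (min_width=12, slack=6)
Line 5: ['machine', 'south', 'that'] (min_width=18, slack=0)
Line 6: ['quick', 'address'] (min_width=13, slack=5)

Answer: quick address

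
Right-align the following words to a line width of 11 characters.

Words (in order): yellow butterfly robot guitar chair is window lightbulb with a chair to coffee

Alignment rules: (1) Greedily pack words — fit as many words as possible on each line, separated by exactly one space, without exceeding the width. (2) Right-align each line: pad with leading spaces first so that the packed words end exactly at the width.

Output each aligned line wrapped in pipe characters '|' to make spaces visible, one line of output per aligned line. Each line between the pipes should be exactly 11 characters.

Line 1: ['yellow'] (min_width=6, slack=5)
Line 2: ['butterfly'] (min_width=9, slack=2)
Line 3: ['robot'] (min_width=5, slack=6)
Line 4: ['guitar'] (min_width=6, slack=5)
Line 5: ['chair', 'is'] (min_width=8, slack=3)
Line 6: ['window'] (min_width=6, slack=5)
Line 7: ['lightbulb'] (min_width=9, slack=2)
Line 8: ['with', 'a'] (min_width=6, slack=5)
Line 9: ['chair', 'to'] (min_width=8, slack=3)
Line 10: ['coffee'] (min_width=6, slack=5)

Answer: |     yellow|
|  butterfly|
|      robot|
|     guitar|
|   chair is|
|     window|
|  lightbulb|
|     with a|
|   chair to|
|     coffee|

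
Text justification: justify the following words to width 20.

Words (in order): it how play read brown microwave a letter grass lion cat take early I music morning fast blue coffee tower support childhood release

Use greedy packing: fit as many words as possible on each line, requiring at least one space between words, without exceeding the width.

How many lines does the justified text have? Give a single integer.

Line 1: ['it', 'how', 'play', 'read'] (min_width=16, slack=4)
Line 2: ['brown', 'microwave', 'a'] (min_width=17, slack=3)
Line 3: ['letter', 'grass', 'lion'] (min_width=17, slack=3)
Line 4: ['cat', 'take', 'early', 'I'] (min_width=16, slack=4)
Line 5: ['music', 'morning', 'fast'] (min_width=18, slack=2)
Line 6: ['blue', 'coffee', 'tower'] (min_width=17, slack=3)
Line 7: ['support', 'childhood'] (min_width=17, slack=3)
Line 8: ['release'] (min_width=7, slack=13)
Total lines: 8

Answer: 8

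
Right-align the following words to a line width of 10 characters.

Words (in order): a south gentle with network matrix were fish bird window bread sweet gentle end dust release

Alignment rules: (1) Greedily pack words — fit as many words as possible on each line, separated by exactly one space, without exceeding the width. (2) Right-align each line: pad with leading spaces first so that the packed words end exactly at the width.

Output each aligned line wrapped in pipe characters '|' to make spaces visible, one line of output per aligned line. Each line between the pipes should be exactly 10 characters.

Answer: |   a south|
|    gentle|
|      with|
|   network|
|    matrix|
| were fish|
|      bird|
|    window|
|     bread|
|     sweet|
|gentle end|
|      dust|
|   release|

Derivation:
Line 1: ['a', 'south'] (min_width=7, slack=3)
Line 2: ['gentle'] (min_width=6, slack=4)
Line 3: ['with'] (min_width=4, slack=6)
Line 4: ['network'] (min_width=7, slack=3)
Line 5: ['matrix'] (min_width=6, slack=4)
Line 6: ['were', 'fish'] (min_width=9, slack=1)
Line 7: ['bird'] (min_width=4, slack=6)
Line 8: ['window'] (min_width=6, slack=4)
Line 9: ['bread'] (min_width=5, slack=5)
Line 10: ['sweet'] (min_width=5, slack=5)
Line 11: ['gentle', 'end'] (min_width=10, slack=0)
Line 12: ['dust'] (min_width=4, slack=6)
Line 13: ['release'] (min_width=7, slack=3)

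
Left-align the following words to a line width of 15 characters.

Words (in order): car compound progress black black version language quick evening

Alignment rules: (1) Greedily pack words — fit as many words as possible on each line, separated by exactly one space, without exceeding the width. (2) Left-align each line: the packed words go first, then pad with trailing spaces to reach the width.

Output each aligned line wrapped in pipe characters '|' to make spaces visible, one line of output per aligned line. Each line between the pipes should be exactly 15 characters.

Answer: |car compound   |
|progress black |
|black version  |
|language quick |
|evening        |

Derivation:
Line 1: ['car', 'compound'] (min_width=12, slack=3)
Line 2: ['progress', 'black'] (min_width=14, slack=1)
Line 3: ['black', 'version'] (min_width=13, slack=2)
Line 4: ['language', 'quick'] (min_width=14, slack=1)
Line 5: ['evening'] (min_width=7, slack=8)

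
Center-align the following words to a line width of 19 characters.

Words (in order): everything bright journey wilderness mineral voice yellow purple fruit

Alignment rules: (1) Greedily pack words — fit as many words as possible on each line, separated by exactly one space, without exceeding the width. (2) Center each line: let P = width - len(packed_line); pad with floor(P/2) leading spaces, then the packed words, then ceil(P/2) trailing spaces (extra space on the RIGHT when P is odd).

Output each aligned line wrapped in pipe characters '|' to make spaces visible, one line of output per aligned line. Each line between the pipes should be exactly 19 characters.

Answer: | everything bright |
|journey wilderness |
|   mineral voice   |
|yellow purple fruit|

Derivation:
Line 1: ['everything', 'bright'] (min_width=17, slack=2)
Line 2: ['journey', 'wilderness'] (min_width=18, slack=1)
Line 3: ['mineral', 'voice'] (min_width=13, slack=6)
Line 4: ['yellow', 'purple', 'fruit'] (min_width=19, slack=0)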